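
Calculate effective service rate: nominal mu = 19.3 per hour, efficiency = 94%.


Effective rate = mu * efficiency = 19.3 * 0.94 = 18.14 per hour

18.14 per hour


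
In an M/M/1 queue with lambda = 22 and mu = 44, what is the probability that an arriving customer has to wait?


P(wait) = rho = lambda/mu = 22/44 = 0.5

0.5


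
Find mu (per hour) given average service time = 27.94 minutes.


mu = 60 / avg_service_time = 60 / 27.94 = 2.15 per hour

2.15 per hour


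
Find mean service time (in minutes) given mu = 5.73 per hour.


Mean service time = 60/mu = 60/5.73 = 10.47 minutes

10.47 minutes


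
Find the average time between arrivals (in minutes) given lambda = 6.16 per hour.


Mean interarrival time = 60/lambda = 60/6.16 = 9.74 minutes

9.74 minutes


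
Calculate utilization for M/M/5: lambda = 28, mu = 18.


rho = lambda/(c*mu) = 28/(5*18) = 0.3111

0.3111


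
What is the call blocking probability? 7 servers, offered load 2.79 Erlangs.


B(N,A) = (A^N/N!) / sum(A^k/k!, k=0..N) with N=7, A=2.79 = 0.0162

0.0162


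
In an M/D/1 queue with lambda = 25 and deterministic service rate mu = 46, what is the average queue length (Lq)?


M/D/1: Lq = rho^2 / (2*(1-rho)) where rho = 25/46; Lq = 0.32

0.32


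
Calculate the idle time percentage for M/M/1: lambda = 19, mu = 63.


Idle fraction = (1 - rho) * 100 = (1 - 19/63) * 100 = 69.8%

69.8%


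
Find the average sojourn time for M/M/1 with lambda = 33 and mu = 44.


W = 1/(mu - lambda) = 1/(44 - 33) = 0.0909 hours

0.0909 hours


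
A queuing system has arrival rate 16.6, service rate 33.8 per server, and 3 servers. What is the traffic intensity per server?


rho = lambda / (c * mu) = 16.6 / (3 * 33.8) = 0.1637

0.1637


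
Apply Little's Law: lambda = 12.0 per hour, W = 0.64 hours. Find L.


L = lambda * W = 12.0 * 0.64 = 7.68

7.68


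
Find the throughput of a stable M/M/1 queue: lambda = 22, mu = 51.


For a stable queue (lambda < mu), throughput = lambda = 22 per hour

22 per hour


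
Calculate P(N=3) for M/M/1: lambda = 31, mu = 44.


rho = 31/44; P(n) = (1-rho)*rho^n = (1-31/44)*(31/44)^3 = 0.1033

0.1033


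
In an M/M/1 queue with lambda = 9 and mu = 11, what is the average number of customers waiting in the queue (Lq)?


rho = 9/11; Lq = rho^2/(1-rho) = 3.68

3.68


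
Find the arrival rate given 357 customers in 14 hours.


lambda = total arrivals / time = 357 / 14 = 25.5 per hour

25.5 per hour


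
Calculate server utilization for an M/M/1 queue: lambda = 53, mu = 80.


rho = lambda/mu = 53/80 = 0.6625

0.6625


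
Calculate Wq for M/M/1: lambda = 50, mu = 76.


rho = 50/76; Wq = rho/(mu - lambda) = 0.0253 hours

0.0253 hours


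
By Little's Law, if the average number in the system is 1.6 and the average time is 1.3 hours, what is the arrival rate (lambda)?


lambda = L / W = 1.6 / 1.3 = 1.23 per hour

1.23 per hour


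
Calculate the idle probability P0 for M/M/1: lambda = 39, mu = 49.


P0 = 1 - rho = 1 - 39/49 = 0.2041

0.2041


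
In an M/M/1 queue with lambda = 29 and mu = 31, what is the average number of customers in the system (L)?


rho = 29/31; L = rho/(1-rho) = 14.5

14.5


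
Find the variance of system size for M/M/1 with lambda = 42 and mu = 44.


rho = 42/44; Var(N) = rho/(1-rho)^2 = 462.0

462.0


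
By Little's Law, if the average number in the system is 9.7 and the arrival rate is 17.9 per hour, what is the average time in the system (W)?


W = L / lambda = 9.7 / 17.9 = 0.5419 hours

0.5419 hours


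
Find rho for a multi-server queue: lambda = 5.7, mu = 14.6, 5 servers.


rho = lambda / (c * mu) = 5.7 / (5 * 14.6) = 0.0781

0.0781


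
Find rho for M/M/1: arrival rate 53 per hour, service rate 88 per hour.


rho = lambda/mu = 53/88 = 0.6023

0.6023


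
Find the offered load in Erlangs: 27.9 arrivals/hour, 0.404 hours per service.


Offered load a = lambda * E[S] = 27.9 * 0.404 = 11.27 Erlangs

11.27 Erlangs


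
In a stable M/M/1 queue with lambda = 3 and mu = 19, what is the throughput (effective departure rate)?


For a stable queue (lambda < mu), throughput = lambda = 3 per hour

3 per hour


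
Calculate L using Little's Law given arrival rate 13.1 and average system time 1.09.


L = lambda * W = 13.1 * 1.09 = 14.28

14.28


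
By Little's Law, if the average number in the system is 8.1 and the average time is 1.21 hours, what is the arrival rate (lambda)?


lambda = L / W = 8.1 / 1.21 = 6.69 per hour

6.69 per hour


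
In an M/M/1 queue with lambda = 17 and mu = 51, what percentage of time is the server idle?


Idle fraction = (1 - rho) * 100 = (1 - 17/51) * 100 = 66.7%

66.7%


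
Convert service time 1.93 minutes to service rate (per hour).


mu = 60 / avg_service_time = 60 / 1.93 = 31.09 per hour

31.09 per hour


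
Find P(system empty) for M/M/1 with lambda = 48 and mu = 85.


P0 = 1 - rho = 1 - 48/85 = 0.4353

0.4353


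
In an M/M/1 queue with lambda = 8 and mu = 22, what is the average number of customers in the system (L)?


rho = 8/22; L = rho/(1-rho) = 0.57

0.57


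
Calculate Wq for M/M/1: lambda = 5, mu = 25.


rho = 5/25; Wq = rho/(mu - lambda) = 0.01 hours

0.01 hours


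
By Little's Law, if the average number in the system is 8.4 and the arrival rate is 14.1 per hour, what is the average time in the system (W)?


W = L / lambda = 8.4 / 14.1 = 0.5957 hours

0.5957 hours


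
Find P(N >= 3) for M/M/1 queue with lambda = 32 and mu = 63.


P(N >= 3) = rho^3 = (32/63)^3 = 0.131

0.131


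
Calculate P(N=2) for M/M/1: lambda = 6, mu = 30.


rho = 6/30; P(n) = (1-rho)*rho^n = (1-6/30)*(6/30)^2 = 0.032

0.032


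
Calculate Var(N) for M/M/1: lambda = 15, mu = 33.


rho = 15/33; Var(N) = rho/(1-rho)^2 = 1.53

1.53


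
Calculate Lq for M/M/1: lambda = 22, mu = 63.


rho = 22/63; Lq = rho^2/(1-rho) = 0.19

0.19


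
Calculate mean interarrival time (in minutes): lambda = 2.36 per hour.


Mean interarrival time = 60/lambda = 60/2.36 = 25.42 minutes

25.42 minutes


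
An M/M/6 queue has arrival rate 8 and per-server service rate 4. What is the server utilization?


rho = lambda/(c*mu) = 8/(6*4) = 0.3333

0.3333


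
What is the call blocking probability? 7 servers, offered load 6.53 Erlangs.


B(N,A) = (A^N/N!) / sum(A^k/k!, k=0..N) with N=7, A=6.53 = 0.2193

0.2193


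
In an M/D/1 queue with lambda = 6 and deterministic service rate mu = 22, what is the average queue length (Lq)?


M/D/1: Lq = rho^2 / (2*(1-rho)) where rho = 6/22; Lq = 0.05

0.05


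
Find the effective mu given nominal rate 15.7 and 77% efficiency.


Effective rate = mu * efficiency = 15.7 * 0.77 = 12.09 per hour

12.09 per hour


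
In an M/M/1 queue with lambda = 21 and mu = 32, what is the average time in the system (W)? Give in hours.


W = 1/(mu - lambda) = 1/(32 - 21) = 0.0909 hours

0.0909 hours


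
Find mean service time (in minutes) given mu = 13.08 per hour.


Mean service time = 60/mu = 60/13.08 = 4.59 minutes

4.59 minutes


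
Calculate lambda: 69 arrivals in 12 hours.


lambda = total arrivals / time = 69 / 12 = 5.75 per hour

5.75 per hour


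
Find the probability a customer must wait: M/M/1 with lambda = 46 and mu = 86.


P(wait) = rho = lambda/mu = 46/86 = 0.5349

0.5349


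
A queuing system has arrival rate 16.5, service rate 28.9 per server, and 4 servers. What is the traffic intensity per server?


rho = lambda / (c * mu) = 16.5 / (4 * 28.9) = 0.1427

0.1427


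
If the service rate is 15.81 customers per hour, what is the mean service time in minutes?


Mean service time = 60/mu = 60/15.81 = 3.8 minutes

3.8 minutes


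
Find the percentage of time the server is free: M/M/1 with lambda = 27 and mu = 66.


Idle fraction = (1 - rho) * 100 = (1 - 27/66) * 100 = 59.1%

59.1%


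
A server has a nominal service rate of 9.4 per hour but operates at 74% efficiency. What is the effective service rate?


Effective rate = mu * efficiency = 9.4 * 0.74 = 6.96 per hour

6.96 per hour


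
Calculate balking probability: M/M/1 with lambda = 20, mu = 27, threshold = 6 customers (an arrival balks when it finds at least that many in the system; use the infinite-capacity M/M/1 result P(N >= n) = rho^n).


P(N >= 6) = rho^6 = (20/27)^6 = 0.1652

0.1652


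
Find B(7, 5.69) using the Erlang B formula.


B(N,A) = (A^N/N!) / sum(A^k/k!, k=0..N) with N=7, A=5.69 = 0.1649

0.1649


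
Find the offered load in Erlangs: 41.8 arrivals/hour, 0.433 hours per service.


Offered load a = lambda * E[S] = 41.8 * 0.433 = 18.1 Erlangs

18.1 Erlangs


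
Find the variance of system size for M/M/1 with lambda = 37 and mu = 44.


rho = 37/44; Var(N) = rho/(1-rho)^2 = 33.22

33.22


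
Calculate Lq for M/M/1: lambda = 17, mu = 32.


rho = 17/32; Lq = rho^2/(1-rho) = 0.6

0.6


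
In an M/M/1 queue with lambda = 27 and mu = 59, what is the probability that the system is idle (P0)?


P0 = 1 - rho = 1 - 27/59 = 0.5424

0.5424


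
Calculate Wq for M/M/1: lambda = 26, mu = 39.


rho = 26/39; Wq = rho/(mu - lambda) = 0.0513 hours

0.0513 hours


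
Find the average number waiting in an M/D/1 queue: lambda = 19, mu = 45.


M/D/1: Lq = rho^2 / (2*(1-rho)) where rho = 19/45; Lq = 0.15

0.15


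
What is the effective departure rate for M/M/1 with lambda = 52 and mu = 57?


For a stable queue (lambda < mu), throughput = lambda = 52 per hour

52 per hour


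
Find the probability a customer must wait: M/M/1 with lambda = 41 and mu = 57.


P(wait) = rho = lambda/mu = 41/57 = 0.7193

0.7193


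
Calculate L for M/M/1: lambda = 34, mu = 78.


rho = 34/78; L = rho/(1-rho) = 0.77

0.77


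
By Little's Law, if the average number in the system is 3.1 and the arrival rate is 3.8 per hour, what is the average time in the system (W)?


W = L / lambda = 3.1 / 3.8 = 0.8158 hours

0.8158 hours


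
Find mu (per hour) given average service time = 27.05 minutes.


mu = 60 / avg_service_time = 60 / 27.05 = 2.22 per hour

2.22 per hour


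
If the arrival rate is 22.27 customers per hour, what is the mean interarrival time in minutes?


Mean interarrival time = 60/lambda = 60/22.27 = 2.69 minutes

2.69 minutes


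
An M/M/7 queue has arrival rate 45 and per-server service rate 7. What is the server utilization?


rho = lambda/(c*mu) = 45/(7*7) = 0.9184

0.9184


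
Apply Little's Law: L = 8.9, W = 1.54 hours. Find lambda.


lambda = L / W = 8.9 / 1.54 = 5.78 per hour

5.78 per hour


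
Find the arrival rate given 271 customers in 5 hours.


lambda = total arrivals / time = 271 / 5 = 54.2 per hour

54.2 per hour


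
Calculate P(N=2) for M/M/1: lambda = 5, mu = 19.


rho = 5/19; P(n) = (1-rho)*rho^n = (1-5/19)*(5/19)^2 = 0.051

0.051


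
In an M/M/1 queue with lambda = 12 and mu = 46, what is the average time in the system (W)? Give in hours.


W = 1/(mu - lambda) = 1/(46 - 12) = 0.0294 hours

0.0294 hours


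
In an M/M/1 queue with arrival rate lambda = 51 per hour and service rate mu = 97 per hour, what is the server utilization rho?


rho = lambda/mu = 51/97 = 0.5258

0.5258


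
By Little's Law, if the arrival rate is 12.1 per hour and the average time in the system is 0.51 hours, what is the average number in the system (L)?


L = lambda * W = 12.1 * 0.51 = 6.17

6.17


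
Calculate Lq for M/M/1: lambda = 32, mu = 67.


rho = 32/67; Lq = rho^2/(1-rho) = 0.44

0.44


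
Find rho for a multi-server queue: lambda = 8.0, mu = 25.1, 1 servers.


rho = lambda / (c * mu) = 8.0 / (1 * 25.1) = 0.3187

0.3187


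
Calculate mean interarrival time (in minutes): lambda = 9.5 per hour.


Mean interarrival time = 60/lambda = 60/9.5 = 6.32 minutes

6.32 minutes


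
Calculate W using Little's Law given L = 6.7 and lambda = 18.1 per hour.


W = L / lambda = 6.7 / 18.1 = 0.3702 hours

0.3702 hours


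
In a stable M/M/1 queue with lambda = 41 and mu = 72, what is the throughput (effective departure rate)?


For a stable queue (lambda < mu), throughput = lambda = 41 per hour

41 per hour


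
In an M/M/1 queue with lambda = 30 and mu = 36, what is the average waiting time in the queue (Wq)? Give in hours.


rho = 30/36; Wq = rho/(mu - lambda) = 0.1389 hours

0.1389 hours


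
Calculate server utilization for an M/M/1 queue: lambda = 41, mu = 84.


rho = lambda/mu = 41/84 = 0.4881

0.4881


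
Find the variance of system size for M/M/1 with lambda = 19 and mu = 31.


rho = 19/31; Var(N) = rho/(1-rho)^2 = 4.09

4.09


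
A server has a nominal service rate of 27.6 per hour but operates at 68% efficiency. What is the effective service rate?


Effective rate = mu * efficiency = 27.6 * 0.68 = 18.77 per hour

18.77 per hour


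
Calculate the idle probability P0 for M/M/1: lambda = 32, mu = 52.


P0 = 1 - rho = 1 - 32/52 = 0.3846

0.3846


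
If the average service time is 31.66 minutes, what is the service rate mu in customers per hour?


mu = 60 / avg_service_time = 60 / 31.66 = 1.9 per hour

1.9 per hour


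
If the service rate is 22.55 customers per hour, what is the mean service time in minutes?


Mean service time = 60/mu = 60/22.55 = 2.66 minutes

2.66 minutes


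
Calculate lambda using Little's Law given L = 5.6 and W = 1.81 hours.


lambda = L / W = 5.6 / 1.81 = 3.09 per hour

3.09 per hour


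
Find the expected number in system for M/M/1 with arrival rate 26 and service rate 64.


rho = 26/64; L = rho/(1-rho) = 0.68

0.68


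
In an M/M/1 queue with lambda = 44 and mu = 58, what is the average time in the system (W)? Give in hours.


W = 1/(mu - lambda) = 1/(58 - 44) = 0.0714 hours

0.0714 hours


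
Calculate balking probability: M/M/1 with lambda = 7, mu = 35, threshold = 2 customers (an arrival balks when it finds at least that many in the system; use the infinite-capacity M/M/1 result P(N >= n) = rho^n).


P(N >= 2) = rho^2 = (7/35)^2 = 0.04

0.04


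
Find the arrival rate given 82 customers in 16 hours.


lambda = total arrivals / time = 82 / 16 = 5.13 per hour

5.13 per hour


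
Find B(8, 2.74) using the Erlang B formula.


B(N,A) = (A^N/N!) / sum(A^k/k!, k=0..N) with N=8, A=2.74 = 0.0051

0.0051


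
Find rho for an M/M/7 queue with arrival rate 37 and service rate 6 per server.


rho = lambda/(c*mu) = 37/(7*6) = 0.881

0.881


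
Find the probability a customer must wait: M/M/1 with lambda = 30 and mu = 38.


P(wait) = rho = lambda/mu = 30/38 = 0.7895

0.7895


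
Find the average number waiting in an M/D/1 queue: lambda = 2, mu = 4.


M/D/1: Lq = rho^2 / (2*(1-rho)) where rho = 2/4; Lq = 0.25

0.25


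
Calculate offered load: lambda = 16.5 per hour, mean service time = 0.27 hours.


Offered load a = lambda * E[S] = 16.5 * 0.27 = 4.46 Erlangs

4.46 Erlangs


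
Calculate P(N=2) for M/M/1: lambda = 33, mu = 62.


rho = 33/62; P(n) = (1-rho)*rho^n = (1-33/62)*(33/62)^2 = 0.1325

0.1325


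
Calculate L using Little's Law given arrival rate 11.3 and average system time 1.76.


L = lambda * W = 11.3 * 1.76 = 19.89

19.89


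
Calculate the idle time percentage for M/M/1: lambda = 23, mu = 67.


Idle fraction = (1 - rho) * 100 = (1 - 23/67) * 100 = 65.7%

65.7%


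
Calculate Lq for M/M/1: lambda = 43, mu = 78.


rho = 43/78; Lq = rho^2/(1-rho) = 0.68

0.68


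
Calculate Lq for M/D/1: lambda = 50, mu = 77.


M/D/1: Lq = rho^2 / (2*(1-rho)) where rho = 50/77; Lq = 0.6

0.6


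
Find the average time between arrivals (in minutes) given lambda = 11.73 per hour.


Mean interarrival time = 60/lambda = 60/11.73 = 5.12 minutes

5.12 minutes


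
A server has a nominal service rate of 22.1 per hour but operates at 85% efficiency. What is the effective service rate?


Effective rate = mu * efficiency = 22.1 * 0.85 = 18.79 per hour

18.79 per hour


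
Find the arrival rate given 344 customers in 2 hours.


lambda = total arrivals / time = 344 / 2 = 172.0 per hour

172.0 per hour


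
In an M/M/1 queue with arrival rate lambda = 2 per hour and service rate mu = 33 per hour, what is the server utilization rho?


rho = lambda/mu = 2/33 = 0.0606

0.0606


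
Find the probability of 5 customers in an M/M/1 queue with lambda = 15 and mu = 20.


rho = 15/20; P(n) = (1-rho)*rho^n = (1-15/20)*(15/20)^5 = 0.0593

0.0593


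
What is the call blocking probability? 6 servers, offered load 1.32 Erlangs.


B(N,A) = (A^N/N!) / sum(A^k/k!, k=0..N) with N=6, A=1.32 = 0.002

0.002


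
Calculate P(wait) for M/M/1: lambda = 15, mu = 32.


P(wait) = rho = lambda/mu = 15/32 = 0.4688

0.4688


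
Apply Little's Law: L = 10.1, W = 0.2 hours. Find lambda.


lambda = L / W = 10.1 / 0.2 = 50.5 per hour

50.5 per hour


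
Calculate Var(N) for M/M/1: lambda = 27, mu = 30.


rho = 27/30; Var(N) = rho/(1-rho)^2 = 90.0

90.0


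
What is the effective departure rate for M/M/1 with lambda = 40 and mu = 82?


For a stable queue (lambda < mu), throughput = lambda = 40 per hour

40 per hour


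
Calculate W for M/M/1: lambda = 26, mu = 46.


W = 1/(mu - lambda) = 1/(46 - 26) = 0.05 hours

0.05 hours


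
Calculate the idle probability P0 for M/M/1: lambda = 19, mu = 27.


P0 = 1 - rho = 1 - 19/27 = 0.2963

0.2963


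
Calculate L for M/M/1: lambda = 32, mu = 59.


rho = 32/59; L = rho/(1-rho) = 1.19

1.19


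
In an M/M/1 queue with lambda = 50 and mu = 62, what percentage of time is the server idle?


Idle fraction = (1 - rho) * 100 = (1 - 50/62) * 100 = 19.4%

19.4%


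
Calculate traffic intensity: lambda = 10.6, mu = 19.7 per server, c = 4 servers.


rho = lambda / (c * mu) = 10.6 / (4 * 19.7) = 0.1345

0.1345


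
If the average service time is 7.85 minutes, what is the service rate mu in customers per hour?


mu = 60 / avg_service_time = 60 / 7.85 = 7.64 per hour

7.64 per hour


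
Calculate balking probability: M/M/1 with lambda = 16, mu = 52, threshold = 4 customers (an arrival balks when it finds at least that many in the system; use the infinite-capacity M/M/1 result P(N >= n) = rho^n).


P(N >= 4) = rho^4 = (16/52)^4 = 0.009

0.009


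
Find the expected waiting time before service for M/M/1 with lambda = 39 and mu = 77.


rho = 39/77; Wq = rho/(mu - lambda) = 0.0133 hours

0.0133 hours


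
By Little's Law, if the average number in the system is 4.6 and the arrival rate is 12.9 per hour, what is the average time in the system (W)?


W = L / lambda = 4.6 / 12.9 = 0.3566 hours

0.3566 hours


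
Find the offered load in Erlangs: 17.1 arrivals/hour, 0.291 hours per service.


Offered load a = lambda * E[S] = 17.1 * 0.291 = 4.98 Erlangs

4.98 Erlangs


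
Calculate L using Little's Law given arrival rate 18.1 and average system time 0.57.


L = lambda * W = 18.1 * 0.57 = 10.32

10.32


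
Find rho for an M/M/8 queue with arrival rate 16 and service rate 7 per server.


rho = lambda/(c*mu) = 16/(8*7) = 0.2857

0.2857


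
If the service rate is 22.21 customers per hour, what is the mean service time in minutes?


Mean service time = 60/mu = 60/22.21 = 2.7 minutes

2.7 minutes


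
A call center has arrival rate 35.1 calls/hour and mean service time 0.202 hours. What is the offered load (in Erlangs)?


Offered load a = lambda * E[S] = 35.1 * 0.202 = 7.09 Erlangs

7.09 Erlangs


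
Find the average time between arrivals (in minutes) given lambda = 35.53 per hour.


Mean interarrival time = 60/lambda = 60/35.53 = 1.69 minutes

1.69 minutes


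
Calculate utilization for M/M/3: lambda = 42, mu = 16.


rho = lambda/(c*mu) = 42/(3*16) = 0.875

0.875


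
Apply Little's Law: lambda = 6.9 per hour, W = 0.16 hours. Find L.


L = lambda * W = 6.9 * 0.16 = 1.1

1.1


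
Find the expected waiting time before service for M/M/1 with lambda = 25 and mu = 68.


rho = 25/68; Wq = rho/(mu - lambda) = 0.0085 hours

0.0085 hours


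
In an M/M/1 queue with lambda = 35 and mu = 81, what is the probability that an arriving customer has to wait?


P(wait) = rho = lambda/mu = 35/81 = 0.4321

0.4321


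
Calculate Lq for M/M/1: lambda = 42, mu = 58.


rho = 42/58; Lq = rho^2/(1-rho) = 1.9

1.9


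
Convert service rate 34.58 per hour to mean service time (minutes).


Mean service time = 60/mu = 60/34.58 = 1.74 minutes

1.74 minutes


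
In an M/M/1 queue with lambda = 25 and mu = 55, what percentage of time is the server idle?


Idle fraction = (1 - rho) * 100 = (1 - 25/55) * 100 = 54.5%

54.5%


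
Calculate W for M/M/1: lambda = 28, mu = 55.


W = 1/(mu - lambda) = 1/(55 - 28) = 0.037 hours

0.037 hours


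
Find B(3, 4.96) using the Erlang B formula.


B(N,A) = (A^N/N!) / sum(A^k/k!, k=0..N) with N=3, A=4.96 = 0.5269

0.5269


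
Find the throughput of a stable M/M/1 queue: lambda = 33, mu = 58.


For a stable queue (lambda < mu), throughput = lambda = 33 per hour

33 per hour


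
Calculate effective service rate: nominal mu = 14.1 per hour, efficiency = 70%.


Effective rate = mu * efficiency = 14.1 * 0.7 = 9.87 per hour

9.87 per hour


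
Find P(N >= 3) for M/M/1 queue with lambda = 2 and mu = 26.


P(N >= 3) = rho^3 = (2/26)^3 = 0.0005

0.0005


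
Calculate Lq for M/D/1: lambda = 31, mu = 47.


M/D/1: Lq = rho^2 / (2*(1-rho)) where rho = 31/47; Lq = 0.64

0.64


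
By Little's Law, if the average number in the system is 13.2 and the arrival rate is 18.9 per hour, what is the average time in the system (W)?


W = L / lambda = 13.2 / 18.9 = 0.6984 hours

0.6984 hours


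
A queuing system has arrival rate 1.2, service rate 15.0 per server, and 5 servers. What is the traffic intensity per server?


rho = lambda / (c * mu) = 1.2 / (5 * 15.0) = 0.016

0.016


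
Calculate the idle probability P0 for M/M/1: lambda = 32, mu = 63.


P0 = 1 - rho = 1 - 32/63 = 0.4921

0.4921


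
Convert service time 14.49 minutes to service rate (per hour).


mu = 60 / avg_service_time = 60 / 14.49 = 4.14 per hour

4.14 per hour


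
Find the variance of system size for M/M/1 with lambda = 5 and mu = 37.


rho = 5/37; Var(N) = rho/(1-rho)^2 = 0.18

0.18


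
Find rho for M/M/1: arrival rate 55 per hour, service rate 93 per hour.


rho = lambda/mu = 55/93 = 0.5914

0.5914


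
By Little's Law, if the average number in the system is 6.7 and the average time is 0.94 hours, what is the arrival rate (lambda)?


lambda = L / W = 6.7 / 0.94 = 7.13 per hour

7.13 per hour


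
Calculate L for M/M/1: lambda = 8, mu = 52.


rho = 8/52; L = rho/(1-rho) = 0.18

0.18


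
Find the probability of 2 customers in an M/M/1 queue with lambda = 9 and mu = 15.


rho = 9/15; P(n) = (1-rho)*rho^n = (1-9/15)*(9/15)^2 = 0.144

0.144


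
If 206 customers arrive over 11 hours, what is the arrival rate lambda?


lambda = total arrivals / time = 206 / 11 = 18.73 per hour

18.73 per hour


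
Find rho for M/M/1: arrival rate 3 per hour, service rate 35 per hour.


rho = lambda/mu = 3/35 = 0.0857

0.0857


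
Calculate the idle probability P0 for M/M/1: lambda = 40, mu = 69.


P0 = 1 - rho = 1 - 40/69 = 0.4203

0.4203


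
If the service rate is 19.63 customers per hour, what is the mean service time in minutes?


Mean service time = 60/mu = 60/19.63 = 3.06 minutes

3.06 minutes


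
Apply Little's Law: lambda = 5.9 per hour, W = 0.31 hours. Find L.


L = lambda * W = 5.9 * 0.31 = 1.83

1.83


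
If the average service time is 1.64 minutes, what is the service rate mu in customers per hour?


mu = 60 / avg_service_time = 60 / 1.64 = 36.59 per hour

36.59 per hour


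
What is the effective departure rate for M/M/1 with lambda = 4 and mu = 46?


For a stable queue (lambda < mu), throughput = lambda = 4 per hour

4 per hour


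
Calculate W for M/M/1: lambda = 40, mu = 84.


W = 1/(mu - lambda) = 1/(84 - 40) = 0.0227 hours

0.0227 hours


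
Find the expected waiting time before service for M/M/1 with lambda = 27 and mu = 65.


rho = 27/65; Wq = rho/(mu - lambda) = 0.0109 hours

0.0109 hours


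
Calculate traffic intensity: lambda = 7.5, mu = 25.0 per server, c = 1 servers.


rho = lambda / (c * mu) = 7.5 / (1 * 25.0) = 0.3

0.3


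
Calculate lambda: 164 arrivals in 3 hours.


lambda = total arrivals / time = 164 / 3 = 54.67 per hour

54.67 per hour


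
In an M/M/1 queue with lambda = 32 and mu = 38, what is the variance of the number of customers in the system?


rho = 32/38; Var(N) = rho/(1-rho)^2 = 33.78

33.78


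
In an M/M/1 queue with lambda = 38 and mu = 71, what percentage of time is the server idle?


Idle fraction = (1 - rho) * 100 = (1 - 38/71) * 100 = 46.5%

46.5%


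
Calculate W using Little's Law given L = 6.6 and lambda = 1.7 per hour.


W = L / lambda = 6.6 / 1.7 = 3.8824 hours

3.8824 hours


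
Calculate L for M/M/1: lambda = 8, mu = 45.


rho = 8/45; L = rho/(1-rho) = 0.22

0.22


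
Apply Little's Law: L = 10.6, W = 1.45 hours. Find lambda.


lambda = L / W = 10.6 / 1.45 = 7.31 per hour

7.31 per hour


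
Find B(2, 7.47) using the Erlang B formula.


B(N,A) = (A^N/N!) / sum(A^k/k!, k=0..N) with N=2, A=7.47 = 0.7671

0.7671


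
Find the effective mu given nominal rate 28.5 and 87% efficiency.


Effective rate = mu * efficiency = 28.5 * 0.87 = 24.8 per hour

24.8 per hour


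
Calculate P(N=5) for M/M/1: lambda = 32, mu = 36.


rho = 32/36; P(n) = (1-rho)*rho^n = (1-32/36)*(32/36)^5 = 0.0617

0.0617


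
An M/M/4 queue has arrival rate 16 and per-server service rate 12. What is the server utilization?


rho = lambda/(c*mu) = 16/(4*12) = 0.3333

0.3333


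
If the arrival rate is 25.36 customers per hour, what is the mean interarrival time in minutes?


Mean interarrival time = 60/lambda = 60/25.36 = 2.37 minutes

2.37 minutes


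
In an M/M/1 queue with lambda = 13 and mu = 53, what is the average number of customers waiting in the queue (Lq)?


rho = 13/53; Lq = rho^2/(1-rho) = 0.08

0.08


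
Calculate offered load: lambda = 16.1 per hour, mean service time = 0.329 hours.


Offered load a = lambda * E[S] = 16.1 * 0.329 = 5.3 Erlangs

5.3 Erlangs


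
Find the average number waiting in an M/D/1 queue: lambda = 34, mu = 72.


M/D/1: Lq = rho^2 / (2*(1-rho)) where rho = 34/72; Lq = 0.21

0.21


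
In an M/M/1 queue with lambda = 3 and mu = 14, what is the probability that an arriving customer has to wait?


P(wait) = rho = lambda/mu = 3/14 = 0.2143

0.2143


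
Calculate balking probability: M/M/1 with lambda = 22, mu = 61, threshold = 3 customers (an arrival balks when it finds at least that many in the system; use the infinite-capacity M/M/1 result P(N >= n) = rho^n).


P(N >= 3) = rho^3 = (22/61)^3 = 0.0469

0.0469


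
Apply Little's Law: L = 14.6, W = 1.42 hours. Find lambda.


lambda = L / W = 14.6 / 1.42 = 10.28 per hour

10.28 per hour


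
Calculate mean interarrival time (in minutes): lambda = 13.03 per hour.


Mean interarrival time = 60/lambda = 60/13.03 = 4.6 minutes

4.6 minutes


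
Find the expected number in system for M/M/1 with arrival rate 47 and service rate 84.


rho = 47/84; L = rho/(1-rho) = 1.27

1.27


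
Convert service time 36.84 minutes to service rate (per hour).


mu = 60 / avg_service_time = 60 / 36.84 = 1.63 per hour

1.63 per hour


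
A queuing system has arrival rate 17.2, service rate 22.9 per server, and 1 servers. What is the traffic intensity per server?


rho = lambda / (c * mu) = 17.2 / (1 * 22.9) = 0.7511

0.7511


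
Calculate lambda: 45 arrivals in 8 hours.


lambda = total arrivals / time = 45 / 8 = 5.63 per hour

5.63 per hour


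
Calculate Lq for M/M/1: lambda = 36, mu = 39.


rho = 36/39; Lq = rho^2/(1-rho) = 11.08

11.08


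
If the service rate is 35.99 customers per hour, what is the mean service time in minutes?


Mean service time = 60/mu = 60/35.99 = 1.67 minutes

1.67 minutes


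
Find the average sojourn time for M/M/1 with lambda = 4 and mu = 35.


W = 1/(mu - lambda) = 1/(35 - 4) = 0.0323 hours

0.0323 hours


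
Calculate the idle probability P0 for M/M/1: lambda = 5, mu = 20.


P0 = 1 - rho = 1 - 5/20 = 0.75

0.75


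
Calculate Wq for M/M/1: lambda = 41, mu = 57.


rho = 41/57; Wq = rho/(mu - lambda) = 0.045 hours

0.045 hours


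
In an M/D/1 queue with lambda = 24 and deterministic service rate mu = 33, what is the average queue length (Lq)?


M/D/1: Lq = rho^2 / (2*(1-rho)) where rho = 24/33; Lq = 0.97

0.97


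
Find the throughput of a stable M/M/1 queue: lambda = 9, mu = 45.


For a stable queue (lambda < mu), throughput = lambda = 9 per hour

9 per hour


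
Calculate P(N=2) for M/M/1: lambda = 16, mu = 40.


rho = 16/40; P(n) = (1-rho)*rho^n = (1-16/40)*(16/40)^2 = 0.096

0.096


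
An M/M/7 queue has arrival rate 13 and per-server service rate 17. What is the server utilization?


rho = lambda/(c*mu) = 13/(7*17) = 0.1092

0.1092


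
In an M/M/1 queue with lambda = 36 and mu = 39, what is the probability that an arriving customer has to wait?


P(wait) = rho = lambda/mu = 36/39 = 0.9231

0.9231


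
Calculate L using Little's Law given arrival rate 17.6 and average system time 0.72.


L = lambda * W = 17.6 * 0.72 = 12.67

12.67


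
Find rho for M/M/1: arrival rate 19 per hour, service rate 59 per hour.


rho = lambda/mu = 19/59 = 0.322

0.322


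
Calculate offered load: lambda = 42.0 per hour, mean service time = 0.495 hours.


Offered load a = lambda * E[S] = 42.0 * 0.495 = 20.79 Erlangs

20.79 Erlangs


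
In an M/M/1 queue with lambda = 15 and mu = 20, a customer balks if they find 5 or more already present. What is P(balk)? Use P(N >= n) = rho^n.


P(N >= 5) = rho^5 = (15/20)^5 = 0.2373

0.2373


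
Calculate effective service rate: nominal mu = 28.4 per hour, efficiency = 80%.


Effective rate = mu * efficiency = 28.4 * 0.8 = 22.72 per hour

22.72 per hour


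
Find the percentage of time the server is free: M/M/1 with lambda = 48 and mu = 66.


Idle fraction = (1 - rho) * 100 = (1 - 48/66) * 100 = 27.3%

27.3%


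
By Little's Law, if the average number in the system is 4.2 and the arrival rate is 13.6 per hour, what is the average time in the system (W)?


W = L / lambda = 4.2 / 13.6 = 0.3088 hours

0.3088 hours


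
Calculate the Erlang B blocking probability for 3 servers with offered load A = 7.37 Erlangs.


B(N,A) = (A^N/N!) / sum(A^k/k!, k=0..N) with N=3, A=7.37 = 0.6525

0.6525


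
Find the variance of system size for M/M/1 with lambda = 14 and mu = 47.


rho = 14/47; Var(N) = rho/(1-rho)^2 = 0.6

0.6


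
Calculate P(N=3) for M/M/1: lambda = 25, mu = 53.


rho = 25/53; P(n) = (1-rho)*rho^n = (1-25/53)*(25/53)^3 = 0.0554

0.0554


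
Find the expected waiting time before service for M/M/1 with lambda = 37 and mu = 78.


rho = 37/78; Wq = rho/(mu - lambda) = 0.0116 hours

0.0116 hours


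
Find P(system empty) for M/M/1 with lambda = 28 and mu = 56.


P0 = 1 - rho = 1 - 28/56 = 0.5

0.5


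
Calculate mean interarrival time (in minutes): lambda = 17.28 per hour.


Mean interarrival time = 60/lambda = 60/17.28 = 3.47 minutes

3.47 minutes


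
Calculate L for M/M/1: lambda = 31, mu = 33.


rho = 31/33; L = rho/(1-rho) = 15.5

15.5


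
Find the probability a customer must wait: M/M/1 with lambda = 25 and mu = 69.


P(wait) = rho = lambda/mu = 25/69 = 0.3623

0.3623


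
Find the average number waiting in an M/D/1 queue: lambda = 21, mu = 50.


M/D/1: Lq = rho^2 / (2*(1-rho)) where rho = 21/50; Lq = 0.15

0.15


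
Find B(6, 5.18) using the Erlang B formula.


B(N,A) = (A^N/N!) / sum(A^k/k!, k=0..N) with N=6, A=5.18 = 0.2053

0.2053


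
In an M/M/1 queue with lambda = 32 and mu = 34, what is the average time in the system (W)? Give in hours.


W = 1/(mu - lambda) = 1/(34 - 32) = 0.5 hours

0.5 hours


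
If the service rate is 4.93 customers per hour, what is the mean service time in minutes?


Mean service time = 60/mu = 60/4.93 = 12.17 minutes

12.17 minutes


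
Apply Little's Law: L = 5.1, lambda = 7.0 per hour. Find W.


W = L / lambda = 5.1 / 7.0 = 0.7286 hours

0.7286 hours


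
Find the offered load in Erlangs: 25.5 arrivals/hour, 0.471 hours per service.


Offered load a = lambda * E[S] = 25.5 * 0.471 = 12.01 Erlangs

12.01 Erlangs


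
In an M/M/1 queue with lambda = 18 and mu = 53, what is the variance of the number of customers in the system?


rho = 18/53; Var(N) = rho/(1-rho)^2 = 0.78

0.78


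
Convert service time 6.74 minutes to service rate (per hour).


mu = 60 / avg_service_time = 60 / 6.74 = 8.9 per hour

8.9 per hour


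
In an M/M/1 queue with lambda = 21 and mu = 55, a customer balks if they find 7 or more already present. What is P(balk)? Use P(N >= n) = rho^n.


P(N >= 7) = rho^7 = (21/55)^7 = 0.0012

0.0012


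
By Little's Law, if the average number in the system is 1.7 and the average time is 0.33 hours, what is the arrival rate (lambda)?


lambda = L / W = 1.7 / 0.33 = 5.15 per hour

5.15 per hour


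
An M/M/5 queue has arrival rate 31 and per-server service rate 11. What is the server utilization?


rho = lambda/(c*mu) = 31/(5*11) = 0.5636

0.5636


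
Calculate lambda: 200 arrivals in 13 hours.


lambda = total arrivals / time = 200 / 13 = 15.38 per hour

15.38 per hour


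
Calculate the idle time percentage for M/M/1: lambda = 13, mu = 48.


Idle fraction = (1 - rho) * 100 = (1 - 13/48) * 100 = 72.9%

72.9%


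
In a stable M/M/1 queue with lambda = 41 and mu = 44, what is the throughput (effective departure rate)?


For a stable queue (lambda < mu), throughput = lambda = 41 per hour

41 per hour


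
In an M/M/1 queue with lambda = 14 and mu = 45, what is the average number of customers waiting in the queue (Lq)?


rho = 14/45; Lq = rho^2/(1-rho) = 0.14

0.14


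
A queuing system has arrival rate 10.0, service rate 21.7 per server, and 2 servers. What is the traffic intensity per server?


rho = lambda / (c * mu) = 10.0 / (2 * 21.7) = 0.2304

0.2304


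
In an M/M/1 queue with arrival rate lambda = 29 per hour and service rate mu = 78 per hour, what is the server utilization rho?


rho = lambda/mu = 29/78 = 0.3718

0.3718


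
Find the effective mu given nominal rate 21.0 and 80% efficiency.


Effective rate = mu * efficiency = 21.0 * 0.8 = 16.8 per hour

16.8 per hour


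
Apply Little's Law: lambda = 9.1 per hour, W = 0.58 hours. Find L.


L = lambda * W = 9.1 * 0.58 = 5.28

5.28


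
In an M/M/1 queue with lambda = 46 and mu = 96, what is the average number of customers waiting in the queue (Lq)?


rho = 46/96; Lq = rho^2/(1-rho) = 0.44

0.44


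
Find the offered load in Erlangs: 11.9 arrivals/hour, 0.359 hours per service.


Offered load a = lambda * E[S] = 11.9 * 0.359 = 4.27 Erlangs

4.27 Erlangs


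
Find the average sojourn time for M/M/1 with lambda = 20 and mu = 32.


W = 1/(mu - lambda) = 1/(32 - 20) = 0.0833 hours

0.0833 hours


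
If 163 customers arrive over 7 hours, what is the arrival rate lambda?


lambda = total arrivals / time = 163 / 7 = 23.29 per hour

23.29 per hour


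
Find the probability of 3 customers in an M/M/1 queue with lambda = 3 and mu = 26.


rho = 3/26; P(n) = (1-rho)*rho^n = (1-3/26)*(3/26)^3 = 0.0014

0.0014


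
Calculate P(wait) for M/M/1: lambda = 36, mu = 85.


P(wait) = rho = lambda/mu = 36/85 = 0.4235

0.4235


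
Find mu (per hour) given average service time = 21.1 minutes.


mu = 60 / avg_service_time = 60 / 21.1 = 2.84 per hour

2.84 per hour


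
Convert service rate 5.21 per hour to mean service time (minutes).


Mean service time = 60/mu = 60/5.21 = 11.52 minutes

11.52 minutes


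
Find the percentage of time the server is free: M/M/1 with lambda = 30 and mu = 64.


Idle fraction = (1 - rho) * 100 = (1 - 30/64) * 100 = 53.1%

53.1%


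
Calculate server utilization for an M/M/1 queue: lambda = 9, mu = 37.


rho = lambda/mu = 9/37 = 0.2432

0.2432


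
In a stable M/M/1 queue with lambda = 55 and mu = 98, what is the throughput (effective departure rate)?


For a stable queue (lambda < mu), throughput = lambda = 55 per hour

55 per hour


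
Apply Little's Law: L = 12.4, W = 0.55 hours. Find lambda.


lambda = L / W = 12.4 / 0.55 = 22.55 per hour

22.55 per hour


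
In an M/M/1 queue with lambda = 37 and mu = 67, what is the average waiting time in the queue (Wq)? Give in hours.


rho = 37/67; Wq = rho/(mu - lambda) = 0.0184 hours

0.0184 hours


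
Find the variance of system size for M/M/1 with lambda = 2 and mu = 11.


rho = 2/11; Var(N) = rho/(1-rho)^2 = 0.27

0.27


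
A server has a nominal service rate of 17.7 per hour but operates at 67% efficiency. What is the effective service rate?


Effective rate = mu * efficiency = 17.7 * 0.67 = 11.86 per hour

11.86 per hour


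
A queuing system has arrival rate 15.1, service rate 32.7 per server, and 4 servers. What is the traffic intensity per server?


rho = lambda / (c * mu) = 15.1 / (4 * 32.7) = 0.1154

0.1154


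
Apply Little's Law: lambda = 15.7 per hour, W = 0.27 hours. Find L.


L = lambda * W = 15.7 * 0.27 = 4.24

4.24


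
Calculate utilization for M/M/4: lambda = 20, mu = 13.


rho = lambda/(c*mu) = 20/(4*13) = 0.3846

0.3846


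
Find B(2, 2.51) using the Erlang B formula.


B(N,A) = (A^N/N!) / sum(A^k/k!, k=0..N) with N=2, A=2.51 = 0.473

0.473


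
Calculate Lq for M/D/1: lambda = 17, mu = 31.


M/D/1: Lq = rho^2 / (2*(1-rho)) where rho = 17/31; Lq = 0.33

0.33


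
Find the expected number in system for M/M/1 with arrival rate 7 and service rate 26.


rho = 7/26; L = rho/(1-rho) = 0.37

0.37


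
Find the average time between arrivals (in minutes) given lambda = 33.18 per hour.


Mean interarrival time = 60/lambda = 60/33.18 = 1.81 minutes

1.81 minutes


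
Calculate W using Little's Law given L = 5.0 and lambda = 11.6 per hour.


W = L / lambda = 5.0 / 11.6 = 0.431 hours

0.431 hours


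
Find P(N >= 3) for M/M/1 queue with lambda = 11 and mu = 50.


P(N >= 3) = rho^3 = (11/50)^3 = 0.0106

0.0106


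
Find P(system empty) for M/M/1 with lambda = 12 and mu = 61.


P0 = 1 - rho = 1 - 12/61 = 0.8033

0.8033


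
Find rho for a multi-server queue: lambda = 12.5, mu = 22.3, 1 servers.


rho = lambda / (c * mu) = 12.5 / (1 * 22.3) = 0.5605

0.5605


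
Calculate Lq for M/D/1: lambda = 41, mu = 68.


M/D/1: Lq = rho^2 / (2*(1-rho)) where rho = 41/68; Lq = 0.46

0.46


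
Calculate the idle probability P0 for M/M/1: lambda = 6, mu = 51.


P0 = 1 - rho = 1 - 6/51 = 0.8824

0.8824


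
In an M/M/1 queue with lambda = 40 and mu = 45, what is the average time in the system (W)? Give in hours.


W = 1/(mu - lambda) = 1/(45 - 40) = 0.2 hours

0.2 hours


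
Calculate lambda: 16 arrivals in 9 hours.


lambda = total arrivals / time = 16 / 9 = 1.78 per hour

1.78 per hour
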